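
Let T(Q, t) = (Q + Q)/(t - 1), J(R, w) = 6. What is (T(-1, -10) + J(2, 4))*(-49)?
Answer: -3332/11 ≈ -302.91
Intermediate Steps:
T(Q, t) = 2*Q/(-1 + t) (T(Q, t) = (2*Q)/(-1 + t) = 2*Q/(-1 + t))
(T(-1, -10) + J(2, 4))*(-49) = (2*(-1)/(-1 - 10) + 6)*(-49) = (2*(-1)/(-11) + 6)*(-49) = (2*(-1)*(-1/11) + 6)*(-49) = (2/11 + 6)*(-49) = (68/11)*(-49) = -3332/11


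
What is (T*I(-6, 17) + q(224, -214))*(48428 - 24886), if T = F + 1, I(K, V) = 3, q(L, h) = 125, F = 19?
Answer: 4355270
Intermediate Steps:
T = 20 (T = 19 + 1 = 20)
(T*I(-6, 17) + q(224, -214))*(48428 - 24886) = (20*3 + 125)*(48428 - 24886) = (60 + 125)*23542 = 185*23542 = 4355270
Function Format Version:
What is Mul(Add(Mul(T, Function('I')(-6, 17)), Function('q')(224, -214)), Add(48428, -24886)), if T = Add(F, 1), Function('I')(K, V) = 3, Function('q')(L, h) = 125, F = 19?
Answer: 4355270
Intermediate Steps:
T = 20 (T = Add(19, 1) = 20)
Mul(Add(Mul(T, Function('I')(-6, 17)), Function('q')(224, -214)), Add(48428, -24886)) = Mul(Add(Mul(20, 3), 125), Add(48428, -24886)) = Mul(Add(60, 125), 23542) = Mul(185, 23542) = 4355270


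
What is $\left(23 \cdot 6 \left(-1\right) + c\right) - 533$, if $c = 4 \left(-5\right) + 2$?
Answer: $-689$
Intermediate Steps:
$c = -18$ ($c = -20 + 2 = -18$)
$\left(23 \cdot 6 \left(-1\right) + c\right) - 533 = \left(23 \cdot 6 \left(-1\right) - 18\right) - 533 = \left(23 \left(-6\right) - 18\right) - 533 = \left(-138 - 18\right) - 533 = -156 - 533 = -689$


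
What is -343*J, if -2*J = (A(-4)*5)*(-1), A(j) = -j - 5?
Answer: 1715/2 ≈ 857.50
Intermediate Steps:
A(j) = -5 - j
J = -5/2 (J = -(-5 - 1*(-4))*5*(-1)/2 = -(-5 + 4)*5*(-1)/2 = -(-1*5)*(-1)/2 = -(-5)*(-1)/2 = -1/2*5 = -5/2 ≈ -2.5000)
-343*J = -343*(-5/2) = 1715/2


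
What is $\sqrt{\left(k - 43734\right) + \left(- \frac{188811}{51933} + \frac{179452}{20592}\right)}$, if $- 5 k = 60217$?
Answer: $\frac{i \sqrt{37144526874507415}}{816090} \approx 236.16 i$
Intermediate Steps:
$k = - \frac{60217}{5}$ ($k = \left(- \frac{1}{5}\right) 60217 = - \frac{60217}{5} \approx -12043.0$)
$\sqrt{\left(k - 43734\right) + \left(- \frac{188811}{51933} + \frac{179452}{20592}\right)} = \sqrt{\left(- \frac{60217}{5} - 43734\right) + \left(- \frac{188811}{51933} + \frac{179452}{20592}\right)} = \sqrt{- \frac{278887}{5} + \left(\left(-188811\right) \frac{1}{51933} + 179452 \cdot \frac{1}{20592}\right)} = \sqrt{- \frac{278887}{5} + \left(- \frac{8991}{2473} + \frac{3451}{396}\right)} = \sqrt{- \frac{278887}{5} + \frac{4973887}{979308}} = \sqrt{- \frac{273091400761}{4896540}} = \frac{i \sqrt{37144526874507415}}{816090}$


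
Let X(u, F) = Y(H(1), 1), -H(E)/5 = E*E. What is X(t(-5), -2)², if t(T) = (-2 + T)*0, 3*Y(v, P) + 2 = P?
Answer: ⅑ ≈ 0.11111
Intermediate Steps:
H(E) = -5*E² (H(E) = -5*E*E = -5*E²)
Y(v, P) = -⅔ + P/3
t(T) = 0
X(u, F) = -⅓ (X(u, F) = -⅔ + (⅓)*1 = -⅔ + ⅓ = -⅓)
X(t(-5), -2)² = (-⅓)² = ⅑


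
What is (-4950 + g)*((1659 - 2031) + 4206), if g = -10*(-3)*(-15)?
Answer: -20703600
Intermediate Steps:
g = -450 (g = 30*(-15) = -450)
(-4950 + g)*((1659 - 2031) + 4206) = (-4950 - 450)*((1659 - 2031) + 4206) = -5400*(-372 + 4206) = -5400*3834 = -20703600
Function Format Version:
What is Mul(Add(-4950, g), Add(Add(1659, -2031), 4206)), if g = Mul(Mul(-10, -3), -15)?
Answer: -20703600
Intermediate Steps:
g = -450 (g = Mul(30, -15) = -450)
Mul(Add(-4950, g), Add(Add(1659, -2031), 4206)) = Mul(Add(-4950, -450), Add(Add(1659, -2031), 4206)) = Mul(-5400, Add(-372, 4206)) = Mul(-5400, 3834) = -20703600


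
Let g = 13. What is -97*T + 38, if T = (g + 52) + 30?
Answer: -9177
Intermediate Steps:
T = 95 (T = (13 + 52) + 30 = 65 + 30 = 95)
-97*T + 38 = -97*95 + 38 = -9215 + 38 = -9177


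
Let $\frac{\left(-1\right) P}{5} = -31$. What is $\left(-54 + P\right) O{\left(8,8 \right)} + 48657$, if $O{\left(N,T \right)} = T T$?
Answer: $55121$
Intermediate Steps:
$P = 155$ ($P = \left(-5\right) \left(-31\right) = 155$)
$O{\left(N,T \right)} = T^{2}$
$\left(-54 + P\right) O{\left(8,8 \right)} + 48657 = \left(-54 + 155\right) 8^{2} + 48657 = 101 \cdot 64 + 48657 = 6464 + 48657 = 55121$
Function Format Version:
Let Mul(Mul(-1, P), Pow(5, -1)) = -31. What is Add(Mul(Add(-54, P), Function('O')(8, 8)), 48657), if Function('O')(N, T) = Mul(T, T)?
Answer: 55121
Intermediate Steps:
P = 155 (P = Mul(-5, -31) = 155)
Function('O')(N, T) = Pow(T, 2)
Add(Mul(Add(-54, P), Function('O')(8, 8)), 48657) = Add(Mul(Add(-54, 155), Pow(8, 2)), 48657) = Add(Mul(101, 64), 48657) = Add(6464, 48657) = 55121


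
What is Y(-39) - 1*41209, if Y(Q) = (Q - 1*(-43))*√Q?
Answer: -41209 + 4*I*√39 ≈ -41209.0 + 24.98*I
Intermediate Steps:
Y(Q) = √Q*(43 + Q) (Y(Q) = (Q + 43)*√Q = (43 + Q)*√Q = √Q*(43 + Q))
Y(-39) - 1*41209 = √(-39)*(43 - 39) - 1*41209 = (I*√39)*4 - 41209 = 4*I*√39 - 41209 = -41209 + 4*I*√39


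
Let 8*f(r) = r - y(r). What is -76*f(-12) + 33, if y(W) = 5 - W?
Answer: 617/2 ≈ 308.50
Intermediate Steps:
f(r) = -5/8 + r/4 (f(r) = (r - (5 - r))/8 = (r + (-5 + r))/8 = (-5 + 2*r)/8 = -5/8 + r/4)
-76*f(-12) + 33 = -76*(-5/8 + (1/4)*(-12)) + 33 = -76*(-5/8 - 3) + 33 = -76*(-29/8) + 33 = 551/2 + 33 = 617/2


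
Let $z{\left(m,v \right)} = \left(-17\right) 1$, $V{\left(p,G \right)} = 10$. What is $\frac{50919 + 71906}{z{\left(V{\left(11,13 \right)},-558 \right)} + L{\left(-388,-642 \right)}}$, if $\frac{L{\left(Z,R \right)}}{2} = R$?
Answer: $- \frac{122825}{1301} \approx -94.408$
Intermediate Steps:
$L{\left(Z,R \right)} = 2 R$
$z{\left(m,v \right)} = -17$
$\frac{50919 + 71906}{z{\left(V{\left(11,13 \right)},-558 \right)} + L{\left(-388,-642 \right)}} = \frac{50919 + 71906}{-17 + 2 \left(-642\right)} = \frac{122825}{-17 - 1284} = \frac{122825}{-1301} = 122825 \left(- \frac{1}{1301}\right) = - \frac{122825}{1301}$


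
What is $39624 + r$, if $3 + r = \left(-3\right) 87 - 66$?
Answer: $39294$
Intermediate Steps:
$r = -330$ ($r = -3 - 327 = -330$)
$39624 + r = 39624 - 330 = 39294$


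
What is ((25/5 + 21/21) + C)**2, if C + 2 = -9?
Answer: 25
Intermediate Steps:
C = -11 (C = -2 - 9 = -11)
((25/5 + 21/21) + C)**2 = ((25/5 + 21/21) - 11)**2 = ((25*(1/5) + 21*(1/21)) - 11)**2 = ((5 + 1) - 11)**2 = (6 - 11)**2 = (-5)**2 = 25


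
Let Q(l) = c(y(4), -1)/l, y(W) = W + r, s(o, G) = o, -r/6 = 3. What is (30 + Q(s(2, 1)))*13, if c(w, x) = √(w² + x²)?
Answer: 390 + 13*√197/2 ≈ 481.23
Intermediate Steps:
r = -18 (r = -6*3 = -18)
y(W) = -18 + W (y(W) = W - 18 = -18 + W)
Q(l) = √197/l (Q(l) = √((-18 + 4)² + (-1)²)/l = √((-14)² + 1)/l = √(196 + 1)/l = √197/l)
(30 + Q(s(2, 1)))*13 = (30 + √197/2)*13 = 390 + 13*√197/2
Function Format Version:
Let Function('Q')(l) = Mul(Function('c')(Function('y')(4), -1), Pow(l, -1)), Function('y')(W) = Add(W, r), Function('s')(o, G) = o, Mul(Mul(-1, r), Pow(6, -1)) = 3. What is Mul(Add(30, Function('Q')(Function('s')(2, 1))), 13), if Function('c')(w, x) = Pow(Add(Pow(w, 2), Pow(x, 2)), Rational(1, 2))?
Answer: Add(390, Mul(Rational(13, 2), Pow(197, Rational(1, 2)))) ≈ 481.23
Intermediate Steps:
r = -18 (r = Mul(-6, 3) = -18)
Function('y')(W) = Add(-18, W) (Function('y')(W) = Add(W, -18) = Add(-18, W))
Function('Q')(l) = Mul(Pow(197, Rational(1, 2)), Pow(l, -1)) (Function('Q')(l) = Mul(Pow(Add(Pow(Add(-18, 4), 2), Pow(-1, 2)), Rational(1, 2)), Pow(l, -1)) = Mul(Pow(Add(Pow(-14, 2), 1), Rational(1, 2)), Pow(l, -1)) = Mul(Pow(Add(196, 1), Rational(1, 2)), Pow(l, -1)) = Mul(Pow(197, Rational(1, 2)), Pow(l, -1)))
Mul(Add(30, Function('Q')(Function('s')(2, 1))), 13) = Mul(Add(30, Mul(Pow(197, Rational(1, 2)), Pow(2, -1))), 13) = Mul(Add(30, Mul(Pow(197, Rational(1, 2)), Rational(1, 2))), 13) = Mul(Add(30, Mul(Rational(1, 2), Pow(197, Rational(1, 2)))), 13) = Add(390, Mul(Rational(13, 2), Pow(197, Rational(1, 2))))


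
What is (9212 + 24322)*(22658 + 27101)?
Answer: 1668618306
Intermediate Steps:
(9212 + 24322)*(22658 + 27101) = 33534*49759 = 1668618306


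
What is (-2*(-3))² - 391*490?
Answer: -191554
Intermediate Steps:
(-2*(-3))² - 391*490 = 6² - 191590 = 36 - 191590 = -191554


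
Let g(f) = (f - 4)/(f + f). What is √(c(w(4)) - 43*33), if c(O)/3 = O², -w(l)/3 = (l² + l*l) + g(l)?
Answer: √26229 ≈ 161.95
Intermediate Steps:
g(f) = (-4 + f)/(2*f) (g(f) = (-4 + f)/((2*f)) = (-4 + f)*(1/(2*f)) = (-4 + f)/(2*f))
w(l) = -6*l² - 3*(-4 + l)/(2*l) (w(l) = -3*((l² + l*l) + (-4 + l)/(2*l)) = -3*((l² + l²) + (-4 + l)/(2*l)) = -3*(2*l² + (-4 + l)/(2*l)) = -6*l² - 3*(-4 + l)/(2*l))
c(O) = 3*O²
√(c(w(4)) - 43*33) = √(3*(-3/2 - 6*4² + 6/4)² - 43*33) = √(3*(-3/2 - 6*16 + 6*(¼))² - 1419) = √(3*(-3/2 - 96 + 3/2)² - 1419) = √(3*(-96)² - 1419) = √(3*9216 - 1419) = √(27648 - 1419) = √26229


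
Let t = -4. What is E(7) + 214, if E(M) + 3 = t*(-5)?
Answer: 231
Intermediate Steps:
E(M) = 17 (E(M) = -3 - 4*(-5) = -3 + 20 = 17)
E(7) + 214 = 17 + 214 = 231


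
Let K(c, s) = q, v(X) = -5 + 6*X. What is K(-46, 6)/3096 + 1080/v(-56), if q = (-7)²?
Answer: -3326971/1055736 ≈ -3.1513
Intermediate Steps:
q = 49
K(c, s) = 49
K(-46, 6)/3096 + 1080/v(-56) = 49/3096 + 1080/(-5 + 6*(-56)) = 49*(1/3096) + 1080/(-5 - 336) = 49/3096 + 1080/(-341) = 49/3096 + 1080*(-1/341) = 49/3096 - 1080/341 = -3326971/1055736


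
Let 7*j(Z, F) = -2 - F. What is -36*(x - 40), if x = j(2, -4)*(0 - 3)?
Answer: 10296/7 ≈ 1470.9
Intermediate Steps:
j(Z, F) = -2/7 - F/7 (j(Z, F) = (-2 - F)/7 = -2/7 - F/7)
x = -6/7 (x = (-2/7 - 1/7*(-4))*(0 - 3) = (-2/7 + 4/7)*(-3) = (2/7)*(-3) = -6/7 ≈ -0.85714)
-36*(x - 40) = -36*(-6/7 - 40) = -36*(-286/7) = 10296/7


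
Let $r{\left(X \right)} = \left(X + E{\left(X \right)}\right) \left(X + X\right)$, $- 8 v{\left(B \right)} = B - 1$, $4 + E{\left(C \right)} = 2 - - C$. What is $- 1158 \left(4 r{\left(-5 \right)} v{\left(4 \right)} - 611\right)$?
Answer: $915978$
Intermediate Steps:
$E{\left(C \right)} = -2 + C$ ($E{\left(C \right)} = -4 - \left(-2 - C\right) = -4 + \left(2 + C\right) = -2 + C$)
$v{\left(B \right)} = \frac{1}{8} - \frac{B}{8}$ ($v{\left(B \right)} = - \frac{B - 1}{8} = - \frac{-1 + B}{8} = \frac{1}{8} - \frac{B}{8}$)
$r{\left(X \right)} = 2 X \left(-2 + 2 X\right)$ ($r{\left(X \right)} = \left(X + \left(-2 + X\right)\right) \left(X + X\right) = \left(-2 + 2 X\right) 2 X = 2 X \left(-2 + 2 X\right)$)
$- 1158 \left(4 r{\left(-5 \right)} v{\left(4 \right)} - 611\right) = - 1158 \left(4 \cdot 4 \left(-5\right) \left(-1 - 5\right) \left(\frac{1}{8} - \frac{1}{2}\right) - 611\right) = - 1158 \left(4 \cdot 4 \left(-5\right) \left(-6\right) \left(\frac{1}{8} - \frac{1}{2}\right) - 611\right) = - 1158 \left(4 \cdot 120 \left(- \frac{3}{8}\right) - 611\right) = - 1158 \left(480 \left(- \frac{3}{8}\right) - 611\right) = - 1158 \left(-180 - 611\right) = \left(-1158\right) \left(-791\right) = 915978$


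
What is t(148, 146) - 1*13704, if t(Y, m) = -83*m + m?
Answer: -25676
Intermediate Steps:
t(Y, m) = -82*m
t(148, 146) - 1*13704 = -82*146 - 1*13704 = -11972 - 13704 = -25676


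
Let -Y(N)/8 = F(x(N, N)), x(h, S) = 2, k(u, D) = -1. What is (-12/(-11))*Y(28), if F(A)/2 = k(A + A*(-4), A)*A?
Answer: 384/11 ≈ 34.909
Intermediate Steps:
F(A) = -2*A (F(A) = 2*(-A) = -2*A)
Y(N) = 32 (Y(N) = -(-16)*2 = -8*(-4) = 32)
(-12/(-11))*Y(28) = -12/(-11)*32 = -12*(-1/11)*32 = (12/11)*32 = 384/11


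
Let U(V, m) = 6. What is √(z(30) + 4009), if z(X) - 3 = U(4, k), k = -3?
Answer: 7*√82 ≈ 63.388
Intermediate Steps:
z(X) = 9 (z(X) = 3 + 6 = 9)
√(z(30) + 4009) = √(9 + 4009) = √4018 = 7*√82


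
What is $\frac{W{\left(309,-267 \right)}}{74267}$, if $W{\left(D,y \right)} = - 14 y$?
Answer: $\frac{3738}{74267} \approx 0.050332$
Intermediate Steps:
$\frac{W{\left(309,-267 \right)}}{74267} = \frac{\left(-14\right) \left(-267\right)}{74267} = 3738 \cdot \frac{1}{74267} = \frac{3738}{74267}$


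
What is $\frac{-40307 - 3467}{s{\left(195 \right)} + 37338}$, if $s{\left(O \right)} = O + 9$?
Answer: $- \frac{21887}{18771} \approx -1.166$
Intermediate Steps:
$s{\left(O \right)} = 9 + O$
$\frac{-40307 - 3467}{s{\left(195 \right)} + 37338} = \frac{-40307 - 3467}{\left(9 + 195\right) + 37338} = - \frac{43774}{204 + 37338} = - \frac{43774}{37542} = \left(-43774\right) \frac{1}{37542} = - \frac{21887}{18771}$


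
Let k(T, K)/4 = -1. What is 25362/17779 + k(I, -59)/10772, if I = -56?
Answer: 68282087/47878847 ≈ 1.4261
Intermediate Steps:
k(T, K) = -4 (k(T, K) = 4*(-1) = -4)
25362/17779 + k(I, -59)/10772 = 25362/17779 - 4/10772 = 25362*(1/17779) - 4*1/10772 = 25362/17779 - 1/2693 = 68282087/47878847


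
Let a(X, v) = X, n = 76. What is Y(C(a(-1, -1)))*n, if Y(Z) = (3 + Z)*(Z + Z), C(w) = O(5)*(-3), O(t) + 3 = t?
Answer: 2736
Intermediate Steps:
O(t) = -3 + t
C(w) = -6 (C(w) = (-3 + 5)*(-3) = 2*(-3) = -6)
Y(Z) = 2*Z*(3 + Z) (Y(Z) = (3 + Z)*(2*Z) = 2*Z*(3 + Z))
Y(C(a(-1, -1)))*n = (2*(-6)*(3 - 6))*76 = (2*(-6)*(-3))*76 = 36*76 = 2736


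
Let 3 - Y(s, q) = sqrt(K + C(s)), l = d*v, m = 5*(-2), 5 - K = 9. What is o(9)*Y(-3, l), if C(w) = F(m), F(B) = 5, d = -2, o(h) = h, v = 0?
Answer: 18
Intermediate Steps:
K = -4 (K = 5 - 1*9 = 5 - 9 = -4)
m = -10
l = 0 (l = -2*0 = 0)
C(w) = 5
Y(s, q) = 2 (Y(s, q) = 3 - sqrt(-4 + 5) = 3 - sqrt(1) = 3 - 1*1 = 3 - 1 = 2)
o(9)*Y(-3, l) = 9*2 = 18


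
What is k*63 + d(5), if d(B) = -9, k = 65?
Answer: 4086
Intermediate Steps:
k*63 + d(5) = 65*63 - 9 = 4095 - 9 = 4086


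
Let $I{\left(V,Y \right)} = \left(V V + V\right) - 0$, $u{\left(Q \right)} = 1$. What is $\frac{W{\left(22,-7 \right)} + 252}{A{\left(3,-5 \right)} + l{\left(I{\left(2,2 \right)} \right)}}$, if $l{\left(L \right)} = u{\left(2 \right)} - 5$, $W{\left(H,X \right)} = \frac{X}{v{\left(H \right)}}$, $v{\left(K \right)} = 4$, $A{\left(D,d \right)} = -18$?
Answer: $- \frac{91}{8} \approx -11.375$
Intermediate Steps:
$I{\left(V,Y \right)} = V + V^{2}$ ($I{\left(V,Y \right)} = \left(V^{2} + V\right) + 0 = \left(V + V^{2}\right) + 0 = V + V^{2}$)
$W{\left(H,X \right)} = \frac{X}{4}$
$l{\left(L \right)} = -4$ ($l{\left(L \right)} = 1 - 5 = -4$)
$\frac{W{\left(22,-7 \right)} + 252}{A{\left(3,-5 \right)} + l{\left(I{\left(2,2 \right)} \right)}} = \frac{\frac{1}{4} \left(-7\right) + 252}{-18 - 4} = \frac{- \frac{7}{4} + 252}{-22} = \frac{1001}{4} \left(- \frac{1}{22}\right) = - \frac{91}{8}$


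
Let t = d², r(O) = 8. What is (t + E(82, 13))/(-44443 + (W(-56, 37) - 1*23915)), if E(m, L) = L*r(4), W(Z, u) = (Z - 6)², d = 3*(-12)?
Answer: -700/32257 ≈ -0.021701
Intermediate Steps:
d = -36
W(Z, u) = (-6 + Z)²
t = 1296 (t = (-36)² = 1296)
E(m, L) = 8*L (E(m, L) = L*8 = 8*L)
(t + E(82, 13))/(-44443 + (W(-56, 37) - 1*23915)) = (1296 + 8*13)/(-44443 + ((-6 - 56)² - 1*23915)) = (1296 + 104)/(-44443 + ((-62)² - 23915)) = 1400/(-44443 + (3844 - 23915)) = 1400/(-44443 - 20071) = 1400/(-64514) = 1400*(-1/64514) = -700/32257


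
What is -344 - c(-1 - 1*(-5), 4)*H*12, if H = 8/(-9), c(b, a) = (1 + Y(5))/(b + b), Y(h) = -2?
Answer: -1036/3 ≈ -345.33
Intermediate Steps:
c(b, a) = -1/(2*b) (c(b, a) = (1 - 2)/(b + b) = -1/(2*b))
H = -8/9 (H = 8*(-⅑) = -8/9 ≈ -0.88889)
-344 - c(-1 - 1*(-5), 4)*H*12 = -344 - -1/(2*(-1 - 1*(-5)))*(-8/9)*12 = -344 - -1/(2*(-1 + 5))*(-8/9)*12 = -344 - -½/4*(-8/9)*12 = -344 - -½*¼*(-8/9)*12 = -344 - (-⅛*(-8/9))*12 = -344 - 12/9 = -344 - 1*4/3 = -344 - 4/3 = -1036/3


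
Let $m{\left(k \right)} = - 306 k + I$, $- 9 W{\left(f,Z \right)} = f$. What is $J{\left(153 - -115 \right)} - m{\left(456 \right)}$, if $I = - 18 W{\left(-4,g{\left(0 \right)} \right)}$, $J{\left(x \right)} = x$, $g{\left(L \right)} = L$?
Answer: $139812$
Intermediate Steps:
$W{\left(f,Z \right)} = - \frac{f}{9}$
$I = -8$ ($I = - 18 \left(\left(- \frac{1}{9}\right) \left(-4\right)\right) = \left(-18\right) \frac{4}{9} = -8$)
$m{\left(k \right)} = -8 - 306 k$ ($m{\left(k \right)} = - 306 k - 8 = -8 - 306 k$)
$J{\left(153 - -115 \right)} - m{\left(456 \right)} = \left(153 - -115\right) - \left(-8 - 139536\right) = \left(153 + 115\right) - \left(-8 - 139536\right) = 268 - -139544 = 268 + 139544 = 139812$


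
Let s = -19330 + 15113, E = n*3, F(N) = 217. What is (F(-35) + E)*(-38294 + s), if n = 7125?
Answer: -917897512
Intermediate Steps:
E = 21375 (E = 7125*3 = 21375)
s = -4217
(F(-35) + E)*(-38294 + s) = (217 + 21375)*(-38294 - 4217) = 21592*(-42511) = -917897512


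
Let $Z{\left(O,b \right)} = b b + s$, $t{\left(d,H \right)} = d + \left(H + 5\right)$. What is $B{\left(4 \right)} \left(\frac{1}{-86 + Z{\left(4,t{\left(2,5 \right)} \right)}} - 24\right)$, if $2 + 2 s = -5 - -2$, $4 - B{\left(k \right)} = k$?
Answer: $0$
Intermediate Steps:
$B{\left(k \right)} = 4 - k$
$t{\left(d,H \right)} = 5 + H + d$ ($t{\left(d,H \right)} = d + \left(5 + H\right) = 5 + H + d$)
$s = - \frac{5}{2}$ ($s = -1 + \frac{-5 - -2}{2} = -1 + \frac{-5 + 2}{2} = -1 + \frac{1}{2} \left(-3\right) = -1 - \frac{3}{2} = - \frac{5}{2} \approx -2.5$)
$Z{\left(O,b \right)} = - \frac{5}{2} + b^{2}$ ($Z{\left(O,b \right)} = b b - \frac{5}{2} = b^{2} - \frac{5}{2} = - \frac{5}{2} + b^{2}$)
$B{\left(4 \right)} \left(\frac{1}{-86 + Z{\left(4,t{\left(2,5 \right)} \right)}} - 24\right) = \left(4 - 4\right) \left(\frac{1}{-86 - \left(\frac{5}{2} - \left(5 + 5 + 2\right)^{2}\right)} - 24\right) = \left(4 - 4\right) \left(\frac{1}{-86 - \left(\frac{5}{2} - 12^{2}\right)} - 24\right) = 0 \left(\frac{1}{-86 + \left(- \frac{5}{2} + 144\right)} - 24\right) = 0 \left(\frac{1}{-86 + \frac{283}{2}} - 24\right) = 0 \left(\frac{1}{\frac{111}{2}} - 24\right) = 0 \left(\frac{2}{111} - 24\right) = 0 \left(- \frac{2662}{111}\right) = 0$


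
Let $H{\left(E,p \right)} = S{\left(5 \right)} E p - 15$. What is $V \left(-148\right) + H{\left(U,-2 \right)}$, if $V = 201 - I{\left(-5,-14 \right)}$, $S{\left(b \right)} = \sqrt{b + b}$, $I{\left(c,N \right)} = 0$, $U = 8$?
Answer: $-29763 - 16 \sqrt{10} \approx -29814.0$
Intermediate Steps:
$S{\left(b \right)} = \sqrt{2} \sqrt{b}$ ($S{\left(b \right)} = \sqrt{2 b} = \sqrt{2} \sqrt{b}$)
$H{\left(E,p \right)} = -15 + E p \sqrt{10}$ ($H{\left(E,p \right)} = \sqrt{2} \sqrt{5} E p - 15 = \sqrt{10} E p - 15 = E \sqrt{10} p - 15 = E p \sqrt{10} - 15 = -15 + E p \sqrt{10}$)
$V = 201$ ($V = 201 - 0 = 201 + 0 = 201$)
$V \left(-148\right) + H{\left(U,-2 \right)} = 201 \left(-148\right) + \left(-15 + 8 \left(-2\right) \sqrt{10}\right) = -29748 - \left(15 + 16 \sqrt{10}\right) = -29763 - 16 \sqrt{10}$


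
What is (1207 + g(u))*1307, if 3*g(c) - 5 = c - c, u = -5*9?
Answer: 4739182/3 ≈ 1.5797e+6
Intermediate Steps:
u = -45
g(c) = 5/3 (g(c) = 5/3 + (c - c)/3 = 5/3 + (⅓)*0 = 5/3 + 0 = 5/3)
(1207 + g(u))*1307 = (1207 + 5/3)*1307 = (3626/3)*1307 = 4739182/3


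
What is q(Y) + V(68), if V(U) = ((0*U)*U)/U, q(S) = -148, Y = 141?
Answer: -148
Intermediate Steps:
V(U) = 0 (V(U) = (0*U)/U = 0/U = 0)
q(Y) + V(68) = -148 + 0 = -148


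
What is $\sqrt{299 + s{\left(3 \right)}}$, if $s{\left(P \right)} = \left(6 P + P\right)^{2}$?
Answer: $2 \sqrt{185} \approx 27.203$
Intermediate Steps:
$s{\left(P \right)} = 49 P^{2}$ ($s{\left(P \right)} = \left(7 P\right)^{2} = 49 P^{2}$)
$\sqrt{299 + s{\left(3 \right)}} = \sqrt{299 + 49 \cdot 3^{2}} = \sqrt{299 + 49 \cdot 9} = \sqrt{299 + 441} = \sqrt{740} = 2 \sqrt{185}$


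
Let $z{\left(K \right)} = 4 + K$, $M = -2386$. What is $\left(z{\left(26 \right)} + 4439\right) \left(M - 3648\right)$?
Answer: $-26965946$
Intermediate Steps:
$\left(z{\left(26 \right)} + 4439\right) \left(M - 3648\right) = \left(\left(4 + 26\right) + 4439\right) \left(-2386 - 3648\right) = \left(30 + 4439\right) \left(-6034\right) = 4469 \left(-6034\right) = -26965946$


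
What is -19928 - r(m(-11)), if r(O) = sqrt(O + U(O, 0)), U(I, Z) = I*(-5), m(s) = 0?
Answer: -19928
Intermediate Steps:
U(I, Z) = -5*I
r(O) = 2*sqrt(-O) (r(O) = sqrt(O - 5*O) = sqrt(-4*O) = 2*sqrt(-O))
-19928 - r(m(-11)) = -19928 - 2*sqrt(-1*0) = -19928 - 2*sqrt(0) = -19928 - 2*0 = -19928 - 1*0 = -19928 + 0 = -19928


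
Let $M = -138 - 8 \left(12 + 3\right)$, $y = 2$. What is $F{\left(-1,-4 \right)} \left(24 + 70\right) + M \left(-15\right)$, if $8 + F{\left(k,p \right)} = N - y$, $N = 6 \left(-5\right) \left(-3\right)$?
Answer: $11390$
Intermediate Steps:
$N = 90$ ($N = \left(-30\right) \left(-3\right) = 90$)
$M = -258$ ($M = -138 - 120 = -258$)
$F{\left(k,p \right)} = 80$ ($F{\left(k,p \right)} = -8 + \left(90 - 2\right) = -8 + 88 = 80$)
$F{\left(-1,-4 \right)} \left(24 + 70\right) + M \left(-15\right) = 80 \left(24 + 70\right) - -3870 = 80 \cdot 94 + 3870 = 7520 + 3870 = 11390$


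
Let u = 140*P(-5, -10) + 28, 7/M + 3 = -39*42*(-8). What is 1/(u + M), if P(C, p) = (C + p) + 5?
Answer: -13101/17974565 ≈ -0.00072886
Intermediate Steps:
P(C, p) = 5 + C + p
M = 7/13101 (M = 7/(-3 - 39*42*(-8)) = 7/(-3 - 1638*(-8)) = 7/(-3 + 13104) = 7/13101 ≈ 0.00053431)
u = -1372 (u = 140*(5 - 5 - 10) + 28 = 140*(-10) + 28 = -1400 + 28 = -1372)
1/(u + M) = 1/(-1372 + 7/13101) = 1/(-17974565/13101) = -13101/17974565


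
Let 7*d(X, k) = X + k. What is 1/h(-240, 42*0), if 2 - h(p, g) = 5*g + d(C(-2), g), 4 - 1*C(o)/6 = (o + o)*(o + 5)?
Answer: -7/82 ≈ -0.085366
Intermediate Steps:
C(o) = 24 - 12*o*(5 + o) (C(o) = 24 - 6*(o + o)*(o + 5) = 24 - 6*2*o*(5 + o) = 24 - 12*o*(5 + o))
d(X, k) = X/7 + k/7 (d(X, k) = (X + k)/7 = X/7 + k/7)
h(p, g) = -82/7 - 36*g/7 (h(p, g) = 2 - (5*g + ((24 - 60*(-2) - 12*(-2)**2)/7 + g/7)) = 2 - (5*g + ((24 + 120 - 12*4)/7 + g/7)) = 2 - (5*g + ((24 + 120 - 48)/7 + g/7)) = 2 - (5*g + ((1/7)*96 + g/7)) = 2 - (5*g + (96/7 + g/7)) = 2 - (96/7 + 36*g/7) = 2 + (-96/7 - 36*g/7) = -82/7 - 36*g/7)
1/h(-240, 42*0) = 1/(-82/7 - 216*0) = 1/(-82/7 - 36/7*0) = 1/(-82/7 + 0) = 1/(-82/7) = -7/82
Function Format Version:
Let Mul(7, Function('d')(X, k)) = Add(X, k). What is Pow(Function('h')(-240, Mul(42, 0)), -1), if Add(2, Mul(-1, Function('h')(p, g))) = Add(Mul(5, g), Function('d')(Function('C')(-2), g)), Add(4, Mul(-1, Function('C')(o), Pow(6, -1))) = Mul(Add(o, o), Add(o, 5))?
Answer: Rational(-7, 82) ≈ -0.085366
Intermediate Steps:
Function('C')(o) = Add(24, Mul(-12, o, Add(5, o))) (Function('C')(o) = Add(24, Mul(-6, Mul(Add(o, o), Add(o, 5)))) = Add(24, Mul(-6, Mul(Mul(2, o), Add(5, o)))) = Add(24, Mul(-6, Mul(2, o, Add(5, o)))) = Add(24, Mul(-12, o, Add(5, o))))
Function('d')(X, k) = Add(Mul(Rational(1, 7), X), Mul(Rational(1, 7), k)) (Function('d')(X, k) = Mul(Rational(1, 7), Add(X, k)) = Add(Mul(Rational(1, 7), X), Mul(Rational(1, 7), k)))
Function('h')(p, g) = Add(Rational(-82, 7), Mul(Rational(-36, 7), g)) (Function('h')(p, g) = Add(2, Mul(-1, Add(Mul(5, g), Add(Mul(Rational(1, 7), Add(24, Mul(-60, -2), Mul(-12, Pow(-2, 2)))), Mul(Rational(1, 7), g))))) = Add(2, Mul(-1, Add(Mul(5, g), Add(Mul(Rational(1, 7), Add(24, 120, Mul(-12, 4))), Mul(Rational(1, 7), g))))) = Add(2, Mul(-1, Add(Mul(5, g), Add(Mul(Rational(1, 7), Add(24, 120, -48)), Mul(Rational(1, 7), g))))) = Add(2, Mul(-1, Add(Mul(5, g), Add(Mul(Rational(1, 7), 96), Mul(Rational(1, 7), g))))) = Add(2, Mul(-1, Add(Mul(5, g), Add(Rational(96, 7), Mul(Rational(1, 7), g))))) = Add(2, Mul(-1, Add(Rational(96, 7), Mul(Rational(36, 7), g)))) = Add(2, Add(Rational(-96, 7), Mul(Rational(-36, 7), g))) = Add(Rational(-82, 7), Mul(Rational(-36, 7), g)))
Pow(Function('h')(-240, Mul(42, 0)), -1) = Pow(Add(Rational(-82, 7), Mul(Rational(-36, 7), Mul(42, 0))), -1) = Pow(Add(Rational(-82, 7), Mul(Rational(-36, 7), 0)), -1) = Pow(Add(Rational(-82, 7), 0), -1) = Pow(Rational(-82, 7), -1) = Rational(-7, 82)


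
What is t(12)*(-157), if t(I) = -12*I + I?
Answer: 20724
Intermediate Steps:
t(I) = -11*I
t(12)*(-157) = -11*12*(-157) = -132*(-157) = 20724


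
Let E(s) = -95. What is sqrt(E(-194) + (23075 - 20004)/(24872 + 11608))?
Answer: I*sqrt(1973641530)/4560 ≈ 9.7425*I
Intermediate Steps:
sqrt(E(-194) + (23075 - 20004)/(24872 + 11608)) = sqrt(-95 + (23075 - 20004)/(24872 + 11608)) = sqrt(-95 + 3071/36480) = sqrt(-3462529/36480) = I*sqrt(1973641530)/4560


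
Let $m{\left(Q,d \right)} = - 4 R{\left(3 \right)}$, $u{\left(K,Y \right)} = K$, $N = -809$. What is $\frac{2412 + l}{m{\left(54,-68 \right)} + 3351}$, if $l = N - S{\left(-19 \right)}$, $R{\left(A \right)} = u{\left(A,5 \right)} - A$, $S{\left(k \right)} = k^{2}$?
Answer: $\frac{414}{1117} \approx 0.37064$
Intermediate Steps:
$R{\left(A \right)} = 0$ ($R{\left(A \right)} = A - A = 0$)
$l = -1170$ ($l = -809 - \left(-19\right)^{2} = -809 - 361 = -1170$)
$m{\left(Q,d \right)} = 0$ ($m{\left(Q,d \right)} = \left(-4\right) 0 = 0$)
$\frac{2412 + l}{m{\left(54,-68 \right)} + 3351} = \frac{2412 - 1170}{0 + 3351} = \frac{1242}{3351} = 1242 \cdot \frac{1}{3351} = \frac{414}{1117}$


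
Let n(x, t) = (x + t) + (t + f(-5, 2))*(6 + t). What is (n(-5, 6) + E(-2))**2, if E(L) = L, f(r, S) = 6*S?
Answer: 46225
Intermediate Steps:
n(x, t) = t + x + (6 + t)*(12 + t) (n(x, t) = (x + t) + (t + 6*2)*(6 + t) = (t + x) + (t + 12)*(6 + t) = (t + x) + (12 + t)*(6 + t) = (t + x) + (6 + t)*(12 + t) = t + x + (6 + t)*(12 + t))
(n(-5, 6) + E(-2))**2 = ((72 - 5 + 6**2 + 19*6) - 2)**2 = ((72 - 5 + 36 + 114) - 2)**2 = (217 - 2)**2 = 215**2 = 46225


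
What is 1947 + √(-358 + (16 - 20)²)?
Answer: 1947 + 3*I*√38 ≈ 1947.0 + 18.493*I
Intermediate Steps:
1947 + √(-358 + (16 - 20)²) = 1947 + √(-358 + (-4)²) = 1947 + √(-358 + 16) = 1947 + √(-342) = 1947 + 3*I*√38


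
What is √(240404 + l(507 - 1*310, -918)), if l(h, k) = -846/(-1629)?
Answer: 3*√875099162/181 ≈ 490.31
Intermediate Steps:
l(h, k) = 94/181 (l(h, k) = -846*(-1/1629) = 94/181)
√(240404 + l(507 - 1*310, -918)) = √(240404 + 94/181) = √(43513218/181) = 3*√875099162/181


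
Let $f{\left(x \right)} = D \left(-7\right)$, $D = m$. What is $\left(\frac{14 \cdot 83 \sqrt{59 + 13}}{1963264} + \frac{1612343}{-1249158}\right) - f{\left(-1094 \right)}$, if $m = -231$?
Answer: $- \frac{2021500829}{1249158} + \frac{1743 \sqrt{2}}{490816} \approx -1618.3$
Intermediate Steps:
$D = -231$
$f{\left(x \right)} = 1617$ ($f{\left(x \right)} = \left(-231\right) \left(-7\right) = 1617$)
$\left(\frac{14 \cdot 83 \sqrt{59 + 13}}{1963264} + \frac{1612343}{-1249158}\right) - f{\left(-1094 \right)} = \left(\frac{14 \cdot 83 \sqrt{59 + 13}}{1963264} + \frac{1612343}{-1249158}\right) - 1617 = \left(1162 \sqrt{72} \cdot \frac{1}{1963264} + 1612343 \left(- \frac{1}{1249158}\right)\right) - 1617 = \left(1162 \cdot 6 \sqrt{2} \cdot \frac{1}{1963264} - \frac{1612343}{1249158}\right) - 1617 = \left(6972 \sqrt{2} \cdot \frac{1}{1963264} - \frac{1612343}{1249158}\right) - 1617 = \left(\frac{1743 \sqrt{2}}{490816} - \frac{1612343}{1249158}\right) - 1617 = \left(- \frac{1612343}{1249158} + \frac{1743 \sqrt{2}}{490816}\right) - 1617 = - \frac{2021500829}{1249158} + \frac{1743 \sqrt{2}}{490816}$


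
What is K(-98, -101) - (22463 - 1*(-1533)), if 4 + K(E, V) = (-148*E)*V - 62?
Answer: -1488966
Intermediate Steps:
K(E, V) = -66 - 148*E*V (K(E, V) = -4 + ((-148*E)*V - 62) = -4 + (-148*E*V - 62) = -4 + (-62 - 148*E*V) = -66 - 148*E*V)
K(-98, -101) - (22463 - 1*(-1533)) = (-66 - 148*(-98)*(-101)) - (22463 - 1*(-1533)) = (-66 - 1464904) - (22463 + 1533) = -1464970 - 1*23996 = -1464970 - 23996 = -1488966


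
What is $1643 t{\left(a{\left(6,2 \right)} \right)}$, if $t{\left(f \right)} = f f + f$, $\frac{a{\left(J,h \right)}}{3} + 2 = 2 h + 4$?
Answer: $561906$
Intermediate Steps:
$a{\left(J,h \right)} = 6 + 6 h$ ($a{\left(J,h \right)} = -6 + 3 \left(2 h + 4\right) = -6 + 3 \left(4 + 2 h\right) = -6 + \left(12 + 6 h\right) = 6 + 6 h$)
$t{\left(f \right)} = f + f^{2}$ ($t{\left(f \right)} = f^{2} + f = f + f^{2}$)
$1643 t{\left(a{\left(6,2 \right)} \right)} = 1643 \left(6 + 6 \cdot 2\right) \left(1 + \left(6 + 6 \cdot 2\right)\right) = 1643 \left(6 + 12\right) \left(1 + \left(6 + 12\right)\right) = 1643 \cdot 18 \left(1 + 18\right) = 1643 \cdot 18 \cdot 19 = 1643 \cdot 342 = 561906$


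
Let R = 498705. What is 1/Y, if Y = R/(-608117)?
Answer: -608117/498705 ≈ -1.2194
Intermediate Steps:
Y = -498705/608117 (Y = 498705/(-608117) = 498705*(-1/608117) = -498705/608117 ≈ -0.82008)
1/Y = 1/(-498705/608117) = -608117/498705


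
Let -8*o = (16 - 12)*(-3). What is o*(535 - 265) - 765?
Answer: -360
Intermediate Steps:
o = 3/2 (o = -(16 - 12)*(-3)/8 = -(-3)/2 = -⅛*(-12) = 3/2 ≈ 1.5000)
o*(535 - 265) - 765 = 3*(535 - 265)/2 - 765 = (3/2)*270 - 765 = 405 - 765 = -360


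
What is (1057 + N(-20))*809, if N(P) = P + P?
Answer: 822753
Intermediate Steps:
N(P) = 2*P
(1057 + N(-20))*809 = (1057 + 2*(-20))*809 = (1057 - 40)*809 = 1017*809 = 822753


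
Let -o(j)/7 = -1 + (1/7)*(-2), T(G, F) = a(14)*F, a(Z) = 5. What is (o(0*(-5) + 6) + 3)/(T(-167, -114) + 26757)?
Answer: 4/8729 ≈ 0.00045824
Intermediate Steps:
T(G, F) = 5*F
o(j) = 9 (o(j) = -7*(-1 + (1/7)*(-2)) = -7*(-1 + (1*(⅐))*(-2)) = -7*(-1 + (⅐)*(-2)) = -7*(-1 - 2/7) = -7*(-9/7) = 9)
(o(0*(-5) + 6) + 3)/(T(-167, -114) + 26757) = (9 + 3)/(5*(-114) + 26757) = 12/(-570 + 26757) = 12/26187 = 12*(1/26187) = 4/8729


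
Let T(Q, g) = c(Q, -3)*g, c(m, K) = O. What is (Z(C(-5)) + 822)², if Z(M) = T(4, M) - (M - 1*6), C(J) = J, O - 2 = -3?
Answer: 702244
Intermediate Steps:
O = -1 (O = 2 - 3 = -1)
c(m, K) = -1
T(Q, g) = -g
Z(M) = 6 - 2*M (Z(M) = -M - (M - 1*6) = -M - (M - 6) = -M - (-6 + M) = -M + (6 - M) = 6 - 2*M)
(Z(C(-5)) + 822)² = ((6 - 2*(-5)) + 822)² = ((6 + 10) + 822)² = (16 + 822)² = 838² = 702244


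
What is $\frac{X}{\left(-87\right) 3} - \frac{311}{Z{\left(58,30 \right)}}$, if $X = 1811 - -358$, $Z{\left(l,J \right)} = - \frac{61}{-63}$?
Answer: $- \frac{582898}{1769} \approx -329.51$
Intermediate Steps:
$Z{\left(l,J \right)} = \frac{61}{63}$ ($Z{\left(l,J \right)} = \left(-61\right) \left(- \frac{1}{63}\right) = \frac{61}{63}$)
$X = 2169$ ($X = 1811 + 358 = 2169$)
$\frac{X}{\left(-87\right) 3} - \frac{311}{Z{\left(58,30 \right)}} = \frac{2169}{\left(-87\right) 3} - \frac{311}{\frac{61}{63}} = \frac{2169}{-261} - \frac{19593}{61} = 2169 \left(- \frac{1}{261}\right) - \frac{19593}{61} = - \frac{241}{29} - \frac{19593}{61} = - \frac{582898}{1769}$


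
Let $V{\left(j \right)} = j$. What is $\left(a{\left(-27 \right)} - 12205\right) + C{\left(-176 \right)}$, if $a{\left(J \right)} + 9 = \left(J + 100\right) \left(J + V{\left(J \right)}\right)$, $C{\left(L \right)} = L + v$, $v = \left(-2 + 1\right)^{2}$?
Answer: $-16331$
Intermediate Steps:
$v = 1$ ($v = \left(-1\right)^{2} = 1$)
$C{\left(L \right)} = 1 + L$ ($C{\left(L \right)} = L + 1 = 1 + L$)
$a{\left(J \right)} = -9 + 2 J \left(100 + J\right)$ ($a{\left(J \right)} = -9 + \left(J + 100\right) \left(J + J\right) = -9 + \left(100 + J\right) 2 J = -9 + 2 J \left(100 + J\right)$)
$\left(a{\left(-27 \right)} - 12205\right) + C{\left(-176 \right)} = \left(\left(-9 + 2 \left(-27\right)^{2} + 200 \left(-27\right)\right) - 12205\right) + \left(1 - 176\right) = \left(\left(-9 + 2 \cdot 729 - 5400\right) - 12205\right) - 175 = \left(\left(-9 + 1458 - 5400\right) - 12205\right) - 175 = \left(-3951 - 12205\right) - 175 = -16156 - 175 = -16331$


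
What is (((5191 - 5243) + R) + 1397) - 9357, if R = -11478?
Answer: -19490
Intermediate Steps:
(((5191 - 5243) + R) + 1397) - 9357 = (((5191 - 5243) - 11478) + 1397) - 9357 = ((-52 - 11478) + 1397) - 9357 = (-11530 + 1397) - 9357 = -10133 - 9357 = -19490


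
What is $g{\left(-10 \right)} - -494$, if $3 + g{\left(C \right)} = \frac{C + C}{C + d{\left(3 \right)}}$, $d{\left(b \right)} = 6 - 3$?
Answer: $\frac{3457}{7} \approx 493.86$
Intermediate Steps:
$d{\left(b \right)} = 3$
$g{\left(C \right)} = -3 + \frac{2 C}{3 + C}$ ($g{\left(C \right)} = -3 + \frac{C + C}{C + 3} = -3 + \frac{2 C}{3 + C}$)
$g{\left(-10 \right)} - -494 = \frac{-9 - -10}{3 - 10} - -494 = \frac{-9 + 10}{-7} + 494 = \left(- \frac{1}{7}\right) 1 + 494 = - \frac{1}{7} + 494 = \frac{3457}{7}$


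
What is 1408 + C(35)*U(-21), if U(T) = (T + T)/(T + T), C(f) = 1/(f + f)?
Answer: 98561/70 ≈ 1408.0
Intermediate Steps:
C(f) = 1/(2*f)
U(T) = 1 (U(T) = (2*T)/((2*T)) = (2*T)*(1/(2*T)) = 1)
1408 + C(35)*U(-21) = 1408 + ((1/2)/35)*1 = 1408 + ((1/2)*(1/35))*1 = 1408 + (1/70)*1 = 1408 + 1/70 = 98561/70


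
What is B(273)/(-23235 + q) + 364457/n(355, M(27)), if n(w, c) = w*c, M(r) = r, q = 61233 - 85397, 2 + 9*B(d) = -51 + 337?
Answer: 17274594883/454319415 ≈ 38.023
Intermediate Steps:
B(d) = 284/9 (B(d) = -2/9 + (-51 + 337)/9 = -2/9 + (1/9)*286 = -2/9 + 286/9 = 284/9)
q = -24164
n(w, c) = c*w
B(273)/(-23235 + q) + 364457/n(355, M(27)) = 284/(9*(-23235 - 24164)) + 364457/((27*355)) = (284/9)/(-47399) + 364457/9585 = (284/9)*(-1/47399) + 364457*(1/9585) = -284/426591 + 364457/9585 = 17274594883/454319415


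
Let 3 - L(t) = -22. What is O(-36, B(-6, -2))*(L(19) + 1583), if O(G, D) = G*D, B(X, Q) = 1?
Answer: -57888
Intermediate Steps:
O(G, D) = D*G
L(t) = 25 (L(t) = 3 - 1*(-22) = 3 + 22 = 25)
O(-36, B(-6, -2))*(L(19) + 1583) = (1*(-36))*(25 + 1583) = -36*1608 = -57888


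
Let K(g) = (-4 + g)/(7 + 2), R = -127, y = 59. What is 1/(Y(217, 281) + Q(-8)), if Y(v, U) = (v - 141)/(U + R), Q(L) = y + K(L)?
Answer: 231/13435 ≈ 0.017194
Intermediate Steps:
K(g) = -4/9 + g/9 (K(g) = (-4 + g)/9 = (-4 + g)*(⅑) = -4/9 + g/9)
Q(L) = 527/9 + L/9 (Q(L) = 59 + (-4/9 + L/9) = 527/9 + L/9)
Y(v, U) = (-141 + v)/(-127 + U) (Y(v, U) = (v - 141)/(U - 127) = (-141 + v)/(-127 + U))
1/(Y(217, 281) + Q(-8)) = 1/((-141 + 217)/(-127 + 281) + (527/9 + (⅑)*(-8))) = 1/(76/154 + (527/9 - 8/9)) = 1/((1/154)*76 + 173/3) = 1/(38/77 + 173/3) = 1/(13435/231) = 231/13435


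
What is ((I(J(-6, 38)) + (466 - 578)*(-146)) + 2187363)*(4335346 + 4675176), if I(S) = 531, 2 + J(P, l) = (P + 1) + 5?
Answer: 19861407076412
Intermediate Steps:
J(P, l) = 4 + P (J(P, l) = -2 + ((P + 1) + 5) = -2 + ((1 + P) + 5) = -2 + (6 + P) = 4 + P)
((I(J(-6, 38)) + (466 - 578)*(-146)) + 2187363)*(4335346 + 4675176) = ((531 + (466 - 578)*(-146)) + 2187363)*(4335346 + 4675176) = ((531 - 112*(-146)) + 2187363)*9010522 = ((531 + 16352) + 2187363)*9010522 = (16883 + 2187363)*9010522 = 2204246*9010522 = 19861407076412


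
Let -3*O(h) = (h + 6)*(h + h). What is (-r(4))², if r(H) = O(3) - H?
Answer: 484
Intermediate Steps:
O(h) = -2*h*(6 + h)/3 (O(h) = -(h + 6)*(h + h)/3 = -(6 + h)*2*h/3 = -2*h*(6 + h)/3)
r(H) = -18 - H (r(H) = -⅔*3*(6 + 3) - H = -⅔*3*9 - H = -18 - H)
(-r(4))² = (-(-18 - 1*4))² = (-(-18 - 4))² = (-1*(-22))² = 22² = 484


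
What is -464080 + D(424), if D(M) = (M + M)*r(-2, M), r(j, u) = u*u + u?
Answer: 152345520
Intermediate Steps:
r(j, u) = u + u² (r(j, u) = u² + u = u + u²)
D(M) = 2*M²*(1 + M) (D(M) = (M + M)*(M*(1 + M)) = (2*M)*(M*(1 + M)) = 2*M²*(1 + M))
-464080 + D(424) = -464080 + 2*424²*(1 + 424) = -464080 + 2*179776*425 = -464080 + 152809600 = 152345520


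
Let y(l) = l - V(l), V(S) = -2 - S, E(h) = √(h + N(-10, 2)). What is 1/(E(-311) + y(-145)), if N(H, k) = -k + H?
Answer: -288/83267 - I*√323/83267 ≈ -0.0034588 - 0.00021584*I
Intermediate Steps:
N(H, k) = H - k
E(h) = √(-12 + h) (E(h) = √(h + (-10 - 1*2)) = √(h + (-10 - 2)) = √(h - 12) = √(-12 + h))
y(l) = 2 + 2*l (y(l) = l - (-2 - l) = l + (2 + l) = 2 + 2*l)
1/(E(-311) + y(-145)) = 1/(√(-12 - 311) + (2 + 2*(-145))) = 1/(√(-323) + (2 - 290)) = 1/(I*√323 - 288) = 1/(-288 + I*√323)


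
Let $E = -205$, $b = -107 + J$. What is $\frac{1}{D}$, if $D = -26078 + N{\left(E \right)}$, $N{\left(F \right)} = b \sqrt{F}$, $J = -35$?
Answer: $\frac{i}{2 \left(- 13039 i + 71 \sqrt{205}\right)} \approx -3.8115 \cdot 10^{-5} + 2.9716 \cdot 10^{-6} i$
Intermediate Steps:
$b = -142$ ($b = -107 - 35 = -142$)
$N{\left(F \right)} = - 142 \sqrt{F}$
$D = -26078 - 142 i \sqrt{205}$ ($D = -26078 - 142 \sqrt{-205} = -26078 - 142 i \sqrt{205} \approx -26078.0 - 2033.1 i$)
$\frac{1}{D} = \frac{1}{-26078 - 142 i \sqrt{205}}$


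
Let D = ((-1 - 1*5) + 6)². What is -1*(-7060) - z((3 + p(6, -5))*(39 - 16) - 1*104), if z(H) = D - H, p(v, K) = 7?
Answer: 7186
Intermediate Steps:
D = 0 (D = ((-1 - 5) + 6)² = (-6 + 6)² = 0² = 0)
z(H) = -H (z(H) = 0 - H = -H)
-1*(-7060) - z((3 + p(6, -5))*(39 - 16) - 1*104) = -1*(-7060) - (-1)*((3 + 7)*(39 - 16) - 1*104) = 7060 - (-1)*(10*23 - 104) = 7060 - (-1)*(230 - 104) = 7060 - (-1)*126 = 7060 - 1*(-126) = 7060 + 126 = 7186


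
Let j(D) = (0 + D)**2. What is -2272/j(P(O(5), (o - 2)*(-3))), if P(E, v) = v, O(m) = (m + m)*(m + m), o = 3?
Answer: -2272/9 ≈ -252.44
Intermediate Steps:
O(m) = 4*m**2 (O(m) = (2*m)*(2*m) = 4*m**2)
j(D) = D**2
-2272/j(P(O(5), (o - 2)*(-3))) = -2272*1/(9*(3 - 2)**2) = -2272/((1*(-3))**2) = -2272/((-3)**2) = -2272/9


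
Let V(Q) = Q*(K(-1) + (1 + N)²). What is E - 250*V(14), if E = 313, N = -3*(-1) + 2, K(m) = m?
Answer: -122187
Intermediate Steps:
N = 5 (N = 3 + 2 = 5)
V(Q) = 35*Q (V(Q) = Q*(-1 + (1 + 5)²) = Q*(-1 + 6²) = Q*(-1 + 36) = Q*35 = 35*Q)
E - 250*V(14) = 313 - 8750*14 = 313 - 250*490 = 313 - 122500 = -122187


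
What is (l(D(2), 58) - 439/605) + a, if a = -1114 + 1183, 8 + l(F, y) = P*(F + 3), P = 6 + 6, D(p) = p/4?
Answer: 61876/605 ≈ 102.27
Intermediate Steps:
D(p) = p/4 (D(p) = p*(¼) = p/4)
P = 12
l(F, y) = 28 + 12*F (l(F, y) = -8 + 12*(F + 3) = -8 + 12*(3 + F) = -8 + (36 + 12*F) = 28 + 12*F)
a = 69
(l(D(2), 58) - 439/605) + a = ((28 + 12*((¼)*2)) - 439/605) + 69 = ((28 + 12*(½)) - 439*1/605) + 69 = ((28 + 6) - 439/605) + 69 = (34 - 439/605) + 69 = 20131/605 + 69 = 61876/605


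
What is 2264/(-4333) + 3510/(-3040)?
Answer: -2209139/1317232 ≈ -1.6771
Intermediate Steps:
2264/(-4333) + 3510/(-3040) = 2264*(-1/4333) + 3510*(-1/3040) = -2264/4333 - 351/304 = -2209139/1317232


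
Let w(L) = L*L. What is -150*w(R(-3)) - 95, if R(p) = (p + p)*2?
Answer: -21695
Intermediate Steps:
R(p) = 4*p (R(p) = (2*p)*2 = 4*p)
w(L) = L**2
-150*w(R(-3)) - 95 = -150*(4*(-3))**2 - 95 = -150*(-12)**2 - 95 = -150*144 - 95 = -21600 - 95 = -21695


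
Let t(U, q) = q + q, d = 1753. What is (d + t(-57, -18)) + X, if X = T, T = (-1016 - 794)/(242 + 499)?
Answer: 1270487/741 ≈ 1714.6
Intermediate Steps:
T = -1810/741 ≈ -2.4426
t(U, q) = 2*q
X = -1810/741 ≈ -2.4426
(d + t(-57, -18)) + X = (1753 + 2*(-18)) - 1810/741 = (1753 - 36) - 1810/741 = 1717 - 1810/741 = 1270487/741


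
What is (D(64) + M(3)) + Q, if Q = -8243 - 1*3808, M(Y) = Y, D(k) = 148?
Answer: -11900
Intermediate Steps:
Q = -12051 (Q = -8243 - 3808 = -12051)
(D(64) + M(3)) + Q = (148 + 3) - 12051 = 151 - 12051 = -11900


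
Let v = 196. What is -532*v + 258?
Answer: -104014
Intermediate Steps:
-532*v + 258 = -532*196 + 258 = -104272 + 258 = -104014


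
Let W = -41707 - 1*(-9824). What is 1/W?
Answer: -1/31883 ≈ -3.1365e-5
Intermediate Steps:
W = -31883 (W = -41707 + 9824 = -31883)
1/W = 1/(-31883) = -1/31883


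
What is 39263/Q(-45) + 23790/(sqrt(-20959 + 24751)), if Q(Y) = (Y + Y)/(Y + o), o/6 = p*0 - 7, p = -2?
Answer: 1138627/30 + 3965*sqrt(237)/158 ≈ 38341.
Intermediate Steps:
o = -42 (o = 6*(-2*0 - 7) = 6*(0 - 7) = 6*(-7) = -42)
Q(Y) = 2*Y/(-42 + Y) (Q(Y) = (Y + Y)/(Y - 42) = (2*Y)/(-42 + Y) = 2*Y/(-42 + Y))
39263/Q(-45) + 23790/(sqrt(-20959 + 24751)) = 39263/((2*(-45)/(-42 - 45))) + 23790/(sqrt(-20959 + 24751)) = 39263/((2*(-45)/(-87))) + 23790/(sqrt(3792)) = 39263/((2*(-45)*(-1/87))) + 23790/((4*sqrt(237))) = 39263/(30/29) + 23790*(sqrt(237)/948) = 39263*(29/30) + 3965*sqrt(237)/158 = 1138627/30 + 3965*sqrt(237)/158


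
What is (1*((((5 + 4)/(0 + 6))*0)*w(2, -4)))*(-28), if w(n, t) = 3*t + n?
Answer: 0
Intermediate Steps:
w(n, t) = n + 3*t
(1*((((5 + 4)/(0 + 6))*0)*w(2, -4)))*(-28) = (1*((((5 + 4)/(0 + 6))*0)*(2 + 3*(-4))))*(-28) = (1*(((9/6)*0)*(2 - 12)))*(-28) = (1*(((9*(1/6))*0)*(-10)))*(-28) = (1*(((3/2)*0)*(-10)))*(-28) = (1*(0*(-10)))*(-28) = (1*0)*(-28) = 0*(-28) = 0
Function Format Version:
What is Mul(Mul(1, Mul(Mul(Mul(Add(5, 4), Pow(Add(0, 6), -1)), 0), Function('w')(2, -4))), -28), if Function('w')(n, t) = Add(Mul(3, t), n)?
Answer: 0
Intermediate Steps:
Function('w')(n, t) = Add(n, Mul(3, t))
Mul(Mul(1, Mul(Mul(Mul(Add(5, 4), Pow(Add(0, 6), -1)), 0), Function('w')(2, -4))), -28) = Mul(Mul(1, Mul(Mul(Mul(Add(5, 4), Pow(Add(0, 6), -1)), 0), Add(2, Mul(3, -4)))), -28) = Mul(Mul(1, Mul(Mul(Mul(9, Pow(6, -1)), 0), Add(2, -12))), -28) = Mul(Mul(1, Mul(Mul(Mul(9, Rational(1, 6)), 0), -10)), -28) = Mul(Mul(1, Mul(Mul(Rational(3, 2), 0), -10)), -28) = Mul(Mul(1, Mul(0, -10)), -28) = Mul(Mul(1, 0), -28) = Mul(0, -28) = 0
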